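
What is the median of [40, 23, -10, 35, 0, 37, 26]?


First, sort the list: [-10, 0, 23, 26, 35, 37, 40]
The list has 7 elements (odd count).
The middle index is 3 (0-based), and the element there is 26.
Final answer: 26


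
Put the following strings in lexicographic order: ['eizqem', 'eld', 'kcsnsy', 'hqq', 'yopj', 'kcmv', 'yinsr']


Compare strings character by character (the first differing letter decides):
  'eizqem' < 'eld' since 'i' < 'l' at position 2
  'eld' < 'hqq' since 'e' < 'h' at position 1
  'hqq' < 'kcmv' since 'h' < 'k' at position 1
  'kcmv' < 'kcsnsy' since 'm' < 's' at position 3
  'kcsnsy' < 'yinsr' since 'k' < 'y' at position 1
  'yinsr' < 'yopj' since 'i' < 'o' at position 2
Chaining these comparisons gives the alphabetical order.
Final answer: ['eizqem', 'eld', 'hqq', 'kcmv', 'kcsnsy', 'yinsr', 'yopj']


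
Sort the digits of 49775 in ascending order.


The number 49775 has digits: 4, 9, 7, 7, 5
Sorted: 4, 5, 7, 7, 9
Joining the sorted digits gives the result.
Final answer: 45779


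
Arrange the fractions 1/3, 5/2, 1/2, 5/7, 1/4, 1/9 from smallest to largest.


Convert to decimal for comparison:
  1/3 = 0.3333
  5/2 = 2.5
  1/2 = 0.5
  5/7 = 0.7143
  1/4 = 0.25
  1/9 = 0.1111
Decimals in increasing order: 0.1111 < 0.25 < 0.3333 < 0.5 < 0.7143 < 2.5
Writing each back as its fraction gives the sorted order.
Final answer: 1/9, 1/4, 1/3, 1/2, 5/7, 5/2


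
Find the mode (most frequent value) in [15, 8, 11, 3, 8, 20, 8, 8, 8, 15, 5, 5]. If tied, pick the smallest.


Count the frequency of each value:
  3 appears 1 time(s)
  5 appears 2 time(s)
  8 appears 5 time(s)
  11 appears 1 time(s)
  15 appears 2 time(s)
  20 appears 1 time(s)
Maximum frequency is 5.
Only 8 reaches that frequency, so it is the mode.
Final answer: 8


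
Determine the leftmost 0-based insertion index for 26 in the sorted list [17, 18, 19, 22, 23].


List is sorted: [17, 18, 19, 22, 23]
We need the leftmost position where 26 can be inserted, i.e. the first index whose element is >= 26 (or the end of the list if none is).
Binary search with low=0, high=5 (0-based indices):
  low=0, high=5, mid=2: a[2]=19 < 26, so low = 3
  low=3, high=5, mid=4: a[4]=23 < 26, so low = 5
Now low = high = 5, so the insertion index is 5.
Final answer: 5


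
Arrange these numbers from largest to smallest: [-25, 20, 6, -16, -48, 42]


Original list: [-25, 20, 6, -16, -48, 42]
Repeatedly take the largest remaining element:
  Remaining [-25, 20, 6, -16, -48, 42] -> largest is 42
  Remaining [-25, 20, 6, -16, -48] -> largest is 20
  Remaining [-25, 6, -16, -48] -> largest is 6
  Remaining [-25, -16, -48] -> largest is -16
  Remaining [-25, -48] -> largest is -25
  Remaining [-48] -> largest is -48
Collecting the picks in order gives the descending list.
Final answer: [42, 20, 6, -16, -25, -48]


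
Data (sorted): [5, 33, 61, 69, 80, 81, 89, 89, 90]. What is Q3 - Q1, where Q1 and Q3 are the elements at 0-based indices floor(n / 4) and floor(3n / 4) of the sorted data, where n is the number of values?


The data has n = 9 elements.
Q1 index = floor(9 / 4) = floor(2.25) = 2; Q3 index = floor(3 * 9 / 4) = floor(6.75) = 6
Q1 = element at index 2 = 61
Q3 = element at index 6 = 89
IQR = 89 - 61 = 28
Final answer: 28


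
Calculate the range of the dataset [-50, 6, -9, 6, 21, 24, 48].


Maximum value: 48
Minimum value: -50
Range = 48 - (-50) = 98
Final answer: 98


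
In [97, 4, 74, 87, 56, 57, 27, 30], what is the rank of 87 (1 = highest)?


Sort descending: [97, 87, 74, 57, 56, 30, 27, 4]
Find 87 in the sorted list.
87 is at position 2.
Final answer: 2


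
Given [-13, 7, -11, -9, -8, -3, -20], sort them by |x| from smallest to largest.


Compute absolute values:
  |-13| = 13
  |7| = 7
  |-11| = 11
  |-9| = 9
  |-8| = 8
  |-3| = 3
  |-20| = 20
Absolute values in increasing order: 3 < 7 < 8 < 9 < 11 < 13 < 20
Listing the original numbers in that order gives the answer.
Final answer: [-3, 7, -8, -9, -11, -13, -20]


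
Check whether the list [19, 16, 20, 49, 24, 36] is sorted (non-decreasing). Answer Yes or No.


Check consecutive pairs:
  19 <= 16? False
  16 <= 20? True
  20 <= 49? True
  49 <= 24? False
  24 <= 36? True
2 consecutive pair(s) are out of order, so the list is not sorted.
Final answer: No


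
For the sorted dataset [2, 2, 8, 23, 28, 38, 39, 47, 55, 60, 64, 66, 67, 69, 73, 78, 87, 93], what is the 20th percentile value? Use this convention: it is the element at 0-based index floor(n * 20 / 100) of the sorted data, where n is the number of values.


The dataset has n = 18 elements.
Index = floor(18 * 20 / 100) = floor(360 / 100) = floor(3.6) = 3
Counting from index 0 in the sorted data, the element at index 3 is 23.
Final answer: 23


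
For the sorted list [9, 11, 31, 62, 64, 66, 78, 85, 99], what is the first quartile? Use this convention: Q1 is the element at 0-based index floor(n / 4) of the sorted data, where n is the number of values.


The list has n = 9 elements.
Q1 index = floor(9 / 4) = floor(2.25) = 2
Counting from index 0 in the sorted data, the element at index 2 is 31.
Final answer: 31


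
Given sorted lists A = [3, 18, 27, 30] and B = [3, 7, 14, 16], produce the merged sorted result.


List A: [3, 18, 27, 30]
List B: [3, 7, 14, 16]
Repeatedly compare the front elements and take the smaller:
  3 vs 3 -> take 3
  18 vs 3 -> take 3
  18 vs 7 -> take 7
  18 vs 14 -> take 14
  18 vs 16 -> take 16
  B is exhausted; append the rest of A: [18, 27, 30]
Final answer: [3, 3, 7, 14, 16, 18, 27, 30]


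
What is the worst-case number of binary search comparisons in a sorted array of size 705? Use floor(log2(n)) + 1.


Binary search halves the search space each step.
Maximum comparisons = floor(log2(705)) + 1
log2(705) = 9.4615
floor(log2(705)) = 9, so 9 + 1 = 10
Final answer: 10


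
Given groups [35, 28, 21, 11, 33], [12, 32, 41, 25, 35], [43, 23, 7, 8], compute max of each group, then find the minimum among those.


Find max of each group:
  Group 1: [35, 28, 21, 11, 33] -> max = 35
  Group 2: [12, 32, 41, 25, 35] -> max = 41
  Group 3: [43, 23, 7, 8] -> max = 43
Maxes: [35, 41, 43]
Minimum of maxes = 35
Final answer: 35


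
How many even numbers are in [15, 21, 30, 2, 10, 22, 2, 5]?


Check each element:
  15 is odd
  21 is odd
  30 is even
  2 is even
  10 is even
  22 is even
  2 is even
  5 is odd
Evens: [30, 2, 10, 22, 2]
Count of evens = 5
Final answer: 5


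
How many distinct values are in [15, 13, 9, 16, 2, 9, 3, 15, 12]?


List all unique values:
Distinct values: [2, 3, 9, 12, 13, 15, 16]
Count = 7
Final answer: 7


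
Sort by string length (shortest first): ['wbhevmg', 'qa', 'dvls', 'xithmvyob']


Compute lengths:
  'wbhevmg' has length 7
  'qa' has length 2
  'dvls' has length 4
  'xithmvyob' has length 9
Lengths in increasing order: 2 < 4 < 7 < 9
Listing the words in that order gives the answer.
Final answer: ['qa', 'dvls', 'wbhevmg', 'xithmvyob']


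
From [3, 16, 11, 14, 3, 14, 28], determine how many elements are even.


Check each element:
  3 is odd
  16 is even
  11 is odd
  14 is even
  3 is odd
  14 is even
  28 is even
Evens: [16, 14, 14, 28]
Count of evens = 4
Final answer: 4


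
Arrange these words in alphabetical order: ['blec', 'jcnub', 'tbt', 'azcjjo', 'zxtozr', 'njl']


Compare strings character by character (the first differing letter decides):
  'azcjjo' < 'blec' since 'a' < 'b' at position 1
  'blec' < 'jcnub' since 'b' < 'j' at position 1
  'jcnub' < 'njl' since 'j' < 'n' at position 1
  'njl' < 'tbt' since 'n' < 't' at position 1
  'tbt' < 'zxtozr' since 't' < 'z' at position 1
Chaining these comparisons gives the alphabetical order.
Final answer: ['azcjjo', 'blec', 'jcnub', 'njl', 'tbt', 'zxtozr']


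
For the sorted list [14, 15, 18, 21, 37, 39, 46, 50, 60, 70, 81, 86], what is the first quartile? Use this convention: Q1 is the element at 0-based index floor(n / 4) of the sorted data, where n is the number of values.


The list has n = 12 elements.
Q1 index = floor(12 / 4) = floor(3) = 3
Counting from index 0 in the sorted data, the element at index 3 is 21.
Final answer: 21


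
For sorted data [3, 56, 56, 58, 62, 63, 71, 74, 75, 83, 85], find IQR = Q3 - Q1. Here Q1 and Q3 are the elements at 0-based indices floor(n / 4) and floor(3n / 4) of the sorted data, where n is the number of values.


The data has n = 11 elements.
Q1 index = floor(11 / 4) = floor(2.75) = 2; Q3 index = floor(3 * 11 / 4) = floor(8.25) = 8
Q1 = element at index 2 = 56
Q3 = element at index 8 = 75
IQR = 75 - 56 = 19
Final answer: 19


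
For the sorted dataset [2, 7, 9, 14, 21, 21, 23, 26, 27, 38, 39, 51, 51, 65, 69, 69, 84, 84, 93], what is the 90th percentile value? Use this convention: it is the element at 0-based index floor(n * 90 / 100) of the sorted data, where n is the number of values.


The dataset has n = 19 elements.
Index = floor(19 * 90 / 100) = floor(1710 / 100) = floor(17.1) = 17
Counting from index 0 in the sorted data, the element at index 17 is 84.
Final answer: 84


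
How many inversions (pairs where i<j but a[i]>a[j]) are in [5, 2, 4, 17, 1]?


For each element, count the later elements that are smaller than it:
  5 (index 0): smaller elements after it = [2, 4, 1] -> 3
  2 (index 1): smaller elements after it = [1] -> 1
  4 (index 2): smaller elements after it = [1] -> 1
  17 (index 3): smaller elements after it = [1] -> 1
Total inversions = 3 + 1 + 1 + 1 = 6
Final answer: 6


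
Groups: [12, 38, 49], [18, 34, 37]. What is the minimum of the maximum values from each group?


Find max of each group:
  Group 1: [12, 38, 49] -> max = 49
  Group 2: [18, 34, 37] -> max = 37
Maxes: [49, 37]
Minimum of maxes = 37
Final answer: 37


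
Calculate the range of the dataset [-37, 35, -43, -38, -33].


Maximum value: 35
Minimum value: -43
Range = 35 - (-43) = 78
Final answer: 78


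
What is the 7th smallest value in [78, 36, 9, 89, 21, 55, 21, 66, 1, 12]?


Sort ascending: [1, 9, 12, 21, 21, 36, 55, 66, 78, 89]
The 7th element (1-indexed) is at index 6.
Value = 55
Final answer: 55


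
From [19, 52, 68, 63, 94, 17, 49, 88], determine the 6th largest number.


Sort descending: [94, 88, 68, 63, 52, 49, 19, 17]
The 6th element (1-indexed) is at index 5.
Value = 49
Final answer: 49


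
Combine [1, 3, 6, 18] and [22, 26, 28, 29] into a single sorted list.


List A: [1, 3, 6, 18]
List B: [22, 26, 28, 29]
Repeatedly compare the front elements and take the smaller:
  1 vs 22 -> take 1
  3 vs 22 -> take 3
  6 vs 22 -> take 6
  18 vs 22 -> take 18
  A is exhausted; append the rest of B: [22, 26, 28, 29]
Final answer: [1, 3, 6, 18, 22, 26, 28, 29]


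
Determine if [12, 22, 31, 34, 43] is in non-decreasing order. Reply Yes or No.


Check consecutive pairs:
  12 <= 22? True
  22 <= 31? True
  31 <= 34? True
  34 <= 43? True
Every consecutive pair is in order, so the list is non-decreasing.
Final answer: Yes


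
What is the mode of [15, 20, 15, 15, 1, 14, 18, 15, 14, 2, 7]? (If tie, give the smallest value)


Count the frequency of each value:
  1 appears 1 time(s)
  2 appears 1 time(s)
  7 appears 1 time(s)
  14 appears 2 time(s)
  15 appears 4 time(s)
  18 appears 1 time(s)
  20 appears 1 time(s)
Maximum frequency is 4.
Only 15 reaches that frequency, so it is the mode.
Final answer: 15


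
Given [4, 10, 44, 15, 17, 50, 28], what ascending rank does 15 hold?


Sort ascending: [4, 10, 15, 17, 28, 44, 50]
Find 15 in the sorted list.
15 is at position 3 (1-indexed).
Final answer: 3


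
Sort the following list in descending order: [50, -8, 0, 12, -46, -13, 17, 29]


Original list: [50, -8, 0, 12, -46, -13, 17, 29]
Repeatedly take the largest remaining element:
  Remaining [50, -8, 0, 12, -46, -13, 17, 29] -> largest is 50
  Remaining [-8, 0, 12, -46, -13, 17, 29] -> largest is 29
  Remaining [-8, 0, 12, -46, -13, 17] -> largest is 17
  Remaining [-8, 0, 12, -46, -13] -> largest is 12
  Remaining [-8, 0, -46, -13] -> largest is 0
  Remaining [-8, -46, -13] -> largest is -8
  Remaining [-46, -13] -> largest is -13
  Remaining [-46] -> largest is -46
Collecting the picks in order gives the descending list.
Final answer: [50, 29, 17, 12, 0, -8, -13, -46]


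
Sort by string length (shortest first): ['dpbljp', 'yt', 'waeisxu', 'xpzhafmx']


Compute lengths:
  'dpbljp' has length 6
  'yt' has length 2
  'waeisxu' has length 7
  'xpzhafmx' has length 8
Lengths in increasing order: 2 < 6 < 7 < 8
Listing the words in that order gives the answer.
Final answer: ['yt', 'dpbljp', 'waeisxu', 'xpzhafmx']


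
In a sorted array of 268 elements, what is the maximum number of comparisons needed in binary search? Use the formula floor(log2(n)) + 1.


Binary search halves the search space each step.
Maximum comparisons = floor(log2(268)) + 1
log2(268) = 8.0661
floor(log2(268)) = 8, so 8 + 1 = 9
Final answer: 9


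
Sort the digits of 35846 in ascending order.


The number 35846 has digits: 3, 5, 8, 4, 6
Sorted: 3, 4, 5, 6, 8
Joining the sorted digits gives the result.
Final answer: 34568


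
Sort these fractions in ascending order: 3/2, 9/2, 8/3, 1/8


Convert to decimal for comparison:
  3/2 = 1.5
  9/2 = 4.5
  8/3 = 2.6667
  1/8 = 0.125
Decimals in increasing order: 0.125 < 1.5 < 2.6667 < 4.5
Writing each back as its fraction gives the sorted order.
Final answer: 1/8, 3/2, 8/3, 9/2


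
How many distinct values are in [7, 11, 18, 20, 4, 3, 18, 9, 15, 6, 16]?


List all unique values:
Distinct values: [3, 4, 6, 7, 9, 11, 15, 16, 18, 20]
Count = 10
Final answer: 10


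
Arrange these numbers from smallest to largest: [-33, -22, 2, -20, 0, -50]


Original list: [-33, -22, 2, -20, 0, -50]
Repeatedly take the smallest remaining element:
  Remaining [-33, -22, 2, -20, 0, -50] -> smallest is -50
  Remaining [-33, -22, 2, -20, 0] -> smallest is -33
  Remaining [-22, 2, -20, 0] -> smallest is -22
  Remaining [2, -20, 0] -> smallest is -20
  Remaining [2, 0] -> smallest is 0
  Remaining [2] -> smallest is 2
Collecting the picks in order gives the sorted list.
Final answer: [-50, -33, -22, -20, 0, 2]


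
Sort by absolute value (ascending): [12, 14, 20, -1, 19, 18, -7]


Compute absolute values:
  |12| = 12
  |14| = 14
  |20| = 20
  |-1| = 1
  |19| = 19
  |18| = 18
  |-7| = 7
Absolute values in increasing order: 1 < 7 < 12 < 14 < 18 < 19 < 20
Listing the original numbers in that order gives the answer.
Final answer: [-1, -7, 12, 14, 18, 19, 20]


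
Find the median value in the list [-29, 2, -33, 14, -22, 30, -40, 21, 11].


First, sort the list: [-40, -33, -29, -22, 2, 11, 14, 21, 30]
The list has 9 elements (odd count).
The middle index is 4 (0-based), and the element there is 2.
Final answer: 2


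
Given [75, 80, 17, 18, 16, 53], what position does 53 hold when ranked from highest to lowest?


Sort descending: [80, 75, 53, 18, 17, 16]
Find 53 in the sorted list.
53 is at position 3.
Final answer: 3


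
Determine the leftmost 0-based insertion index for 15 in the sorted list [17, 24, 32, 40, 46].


List is sorted: [17, 24, 32, 40, 46]
We need the leftmost position where 15 can be inserted, i.e. the first index whose element is >= 15 (or the end of the list if none is).
Binary search with low=0, high=5 (0-based indices):
  low=0, high=5, mid=2: a[2]=32 >= 15, so high = 2
  low=0, high=2, mid=1: a[1]=24 >= 15, so high = 1
  low=0, high=1, mid=0: a[0]=17 >= 15, so high = 0
Now low = high = 0, so the insertion index is 0.
Final answer: 0


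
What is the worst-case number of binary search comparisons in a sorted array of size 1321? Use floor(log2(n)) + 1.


Binary search halves the search space each step.
Maximum comparisons = floor(log2(1321)) + 1
log2(1321) = 10.3674
floor(log2(1321)) = 10, so 10 + 1 = 11
Final answer: 11


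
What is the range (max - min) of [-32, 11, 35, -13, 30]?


Maximum value: 35
Minimum value: -32
Range = 35 - (-32) = 67
Final answer: 67


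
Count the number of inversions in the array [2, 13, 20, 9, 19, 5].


For each element, count the later elements that are smaller than it:
  2 (index 0): smaller elements after it = [] -> 0
  13 (index 1): smaller elements after it = [9, 5] -> 2
  20 (index 2): smaller elements after it = [9, 19, 5] -> 3
  9 (index 3): smaller elements after it = [5] -> 1
  19 (index 4): smaller elements after it = [5] -> 1
Total inversions = 0 + 2 + 3 + 1 + 1 = 7
Final answer: 7


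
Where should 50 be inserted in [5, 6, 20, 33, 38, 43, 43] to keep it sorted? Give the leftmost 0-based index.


List is sorted: [5, 6, 20, 33, 38, 43, 43]
We need the leftmost position where 50 can be inserted, i.e. the first index whose element is >= 50 (or the end of the list if none is).
Binary search with low=0, high=7 (0-based indices):
  low=0, high=7, mid=3: a[3]=33 < 50, so low = 4
  low=4, high=7, mid=5: a[5]=43 < 50, so low = 6
  low=6, high=7, mid=6: a[6]=43 < 50, so low = 7
Now low = high = 7, so the insertion index is 7.
Final answer: 7


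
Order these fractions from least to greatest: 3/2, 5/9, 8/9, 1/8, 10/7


Convert to decimal for comparison:
  3/2 = 1.5
  5/9 = 0.5556
  8/9 = 0.8889
  1/8 = 0.125
  10/7 = 1.4286
Decimals in increasing order: 0.125 < 0.5556 < 0.8889 < 1.4286 < 1.5
Writing each back as its fraction gives the sorted order.
Final answer: 1/8, 5/9, 8/9, 10/7, 3/2


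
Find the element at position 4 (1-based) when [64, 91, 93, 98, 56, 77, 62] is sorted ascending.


Sort ascending: [56, 62, 64, 77, 91, 93, 98]
The 4th element (1-indexed) is at index 3.
Value = 77
Final answer: 77


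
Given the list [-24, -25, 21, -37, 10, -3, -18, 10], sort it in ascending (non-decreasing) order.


Original list: [-24, -25, 21, -37, 10, -3, -18, 10]
Repeatedly take the smallest remaining element:
  Remaining [-24, -25, 21, -37, 10, -3, -18, 10] -> smallest is -37
  Remaining [-24, -25, 21, 10, -3, -18, 10] -> smallest is -25
  Remaining [-24, 21, 10, -3, -18, 10] -> smallest is -24
  Remaining [21, 10, -3, -18, 10] -> smallest is -18
  Remaining [21, 10, -3, 10] -> smallest is -3
  Remaining [21, 10, 10] -> smallest is 10
  Remaining [21, 10] -> smallest is 10
  Remaining [21] -> smallest is 21
Collecting the picks in order gives the sorted list.
Final answer: [-37, -25, -24, -18, -3, 10, 10, 21]


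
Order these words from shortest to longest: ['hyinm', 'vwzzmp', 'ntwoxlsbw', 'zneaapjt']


Compute lengths:
  'hyinm' has length 5
  'vwzzmp' has length 6
  'ntwoxlsbw' has length 9
  'zneaapjt' has length 8
Lengths in increasing order: 5 < 6 < 8 < 9
Listing the words in that order gives the answer.
Final answer: ['hyinm', 'vwzzmp', 'zneaapjt', 'ntwoxlsbw']


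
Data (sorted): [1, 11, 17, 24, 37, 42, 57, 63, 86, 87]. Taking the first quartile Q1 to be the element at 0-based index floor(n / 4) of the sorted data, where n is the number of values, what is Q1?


The list has n = 10 elements.
Q1 index = floor(10 / 4) = floor(2.5) = 2
Counting from index 0 in the sorted data, the element at index 2 is 17.
Final answer: 17


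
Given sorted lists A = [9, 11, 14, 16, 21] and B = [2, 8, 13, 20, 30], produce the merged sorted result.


List A: [9, 11, 14, 16, 21]
List B: [2, 8, 13, 20, 30]
Repeatedly compare the front elements and take the smaller:
  9 vs 2 -> take 2
  9 vs 8 -> take 8
  9 vs 13 -> take 9
  11 vs 13 -> take 11
  14 vs 13 -> take 13
  14 vs 20 -> take 14
  16 vs 20 -> take 16
  21 vs 20 -> take 20
  21 vs 30 -> take 21
  A is exhausted; append the rest of B: [30]
Final answer: [2, 8, 9, 11, 13, 14, 16, 20, 21, 30]


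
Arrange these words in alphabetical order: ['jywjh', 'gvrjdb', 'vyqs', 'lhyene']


Compare strings character by character (the first differing letter decides):
  'gvrjdb' < 'jywjh' since 'g' < 'j' at position 1
  'jywjh' < 'lhyene' since 'j' < 'l' at position 1
  'lhyene' < 'vyqs' since 'l' < 'v' at position 1
Chaining these comparisons gives the alphabetical order.
Final answer: ['gvrjdb', 'jywjh', 'lhyene', 'vyqs']


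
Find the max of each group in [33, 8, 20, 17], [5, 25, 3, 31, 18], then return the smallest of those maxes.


Find max of each group:
  Group 1: [33, 8, 20, 17] -> max = 33
  Group 2: [5, 25, 3, 31, 18] -> max = 31
Maxes: [33, 31]
Minimum of maxes = 31
Final answer: 31


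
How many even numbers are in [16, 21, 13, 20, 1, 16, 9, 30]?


Check each element:
  16 is even
  21 is odd
  13 is odd
  20 is even
  1 is odd
  16 is even
  9 is odd
  30 is even
Evens: [16, 20, 16, 30]
Count of evens = 4
Final answer: 4


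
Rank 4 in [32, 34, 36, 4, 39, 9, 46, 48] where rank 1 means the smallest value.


Sort ascending: [4, 9, 32, 34, 36, 39, 46, 48]
Find 4 in the sorted list.
4 is at position 1 (1-indexed).
Final answer: 1


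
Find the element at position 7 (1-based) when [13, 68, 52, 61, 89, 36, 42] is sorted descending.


Sort descending: [89, 68, 61, 52, 42, 36, 13]
The 7th element (1-indexed) is at index 6.
Value = 13
Final answer: 13


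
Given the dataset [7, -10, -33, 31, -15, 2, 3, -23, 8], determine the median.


First, sort the list: [-33, -23, -15, -10, 2, 3, 7, 8, 31]
The list has 9 elements (odd count).
The middle index is 4 (0-based), and the element there is 2.
Final answer: 2


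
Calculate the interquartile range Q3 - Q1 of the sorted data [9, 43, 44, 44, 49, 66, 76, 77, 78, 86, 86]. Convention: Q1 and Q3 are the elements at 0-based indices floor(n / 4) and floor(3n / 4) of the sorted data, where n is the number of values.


The data has n = 11 elements.
Q1 index = floor(11 / 4) = floor(2.75) = 2; Q3 index = floor(3 * 11 / 4) = floor(8.25) = 8
Q1 = element at index 2 = 44
Q3 = element at index 8 = 78
IQR = 78 - 44 = 34
Final answer: 34


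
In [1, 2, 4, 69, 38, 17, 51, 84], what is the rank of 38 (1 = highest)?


Sort descending: [84, 69, 51, 38, 17, 4, 2, 1]
Find 38 in the sorted list.
38 is at position 4.
Final answer: 4


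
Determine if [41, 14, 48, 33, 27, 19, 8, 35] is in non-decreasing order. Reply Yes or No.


Check consecutive pairs:
  41 <= 14? False
  14 <= 48? True
  48 <= 33? False
  33 <= 27? False
  27 <= 19? False
  19 <= 8? False
  8 <= 35? True
5 consecutive pair(s) are out of order, so the list is not sorted.
Final answer: No


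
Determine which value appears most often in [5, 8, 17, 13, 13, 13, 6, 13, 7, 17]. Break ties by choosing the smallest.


Count the frequency of each value:
  5 appears 1 time(s)
  6 appears 1 time(s)
  7 appears 1 time(s)
  8 appears 1 time(s)
  13 appears 4 time(s)
  17 appears 2 time(s)
Maximum frequency is 4.
Only 13 reaches that frequency, so it is the mode.
Final answer: 13


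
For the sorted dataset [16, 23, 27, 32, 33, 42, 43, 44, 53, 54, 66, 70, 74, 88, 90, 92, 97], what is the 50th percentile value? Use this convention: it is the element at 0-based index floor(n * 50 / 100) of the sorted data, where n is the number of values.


The dataset has n = 17 elements.
Index = floor(17 * 50 / 100) = floor(850 / 100) = floor(8.5) = 8
Counting from index 0 in the sorted data, the element at index 8 is 53.
Final answer: 53


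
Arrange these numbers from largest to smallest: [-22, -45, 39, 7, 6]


Original list: [-22, -45, 39, 7, 6]
Repeatedly take the largest remaining element:
  Remaining [-22, -45, 39, 7, 6] -> largest is 39
  Remaining [-22, -45, 7, 6] -> largest is 7
  Remaining [-22, -45, 6] -> largest is 6
  Remaining [-22, -45] -> largest is -22
  Remaining [-45] -> largest is -45
Collecting the picks in order gives the descending list.
Final answer: [39, 7, 6, -22, -45]


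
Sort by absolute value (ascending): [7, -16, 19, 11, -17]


Compute absolute values:
  |7| = 7
  |-16| = 16
  |19| = 19
  |11| = 11
  |-17| = 17
Absolute values in increasing order: 7 < 11 < 16 < 17 < 19
Listing the original numbers in that order gives the answer.
Final answer: [7, 11, -16, -17, 19]


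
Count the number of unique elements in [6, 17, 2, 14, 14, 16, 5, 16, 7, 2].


List all unique values:
Distinct values: [2, 5, 6, 7, 14, 16, 17]
Count = 7
Final answer: 7


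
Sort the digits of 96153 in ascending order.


The number 96153 has digits: 9, 6, 1, 5, 3
Sorted: 1, 3, 5, 6, 9
Joining the sorted digits gives the result.
Final answer: 13569


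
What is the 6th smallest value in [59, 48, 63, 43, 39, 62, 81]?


Sort ascending: [39, 43, 48, 59, 62, 63, 81]
The 6th element (1-indexed) is at index 5.
Value = 63
Final answer: 63


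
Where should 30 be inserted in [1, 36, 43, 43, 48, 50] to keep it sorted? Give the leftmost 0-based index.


List is sorted: [1, 36, 43, 43, 48, 50]
We need the leftmost position where 30 can be inserted, i.e. the first index whose element is >= 30 (or the end of the list if none is).
Binary search with low=0, high=6 (0-based indices):
  low=0, high=6, mid=3: a[3]=43 >= 30, so high = 3
  low=0, high=3, mid=1: a[1]=36 >= 30, so high = 1
  low=0, high=1, mid=0: a[0]=1 < 30, so low = 1
Now low = high = 1, so the insertion index is 1.
Final answer: 1


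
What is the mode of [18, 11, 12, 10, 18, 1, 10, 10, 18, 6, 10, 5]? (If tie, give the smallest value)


Count the frequency of each value:
  1 appears 1 time(s)
  5 appears 1 time(s)
  6 appears 1 time(s)
  10 appears 4 time(s)
  11 appears 1 time(s)
  12 appears 1 time(s)
  18 appears 3 time(s)
Maximum frequency is 4.
Only 10 reaches that frequency, so it is the mode.
Final answer: 10


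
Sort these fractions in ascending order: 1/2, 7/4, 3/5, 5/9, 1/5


Convert to decimal for comparison:
  1/2 = 0.5
  7/4 = 1.75
  3/5 = 0.6
  5/9 = 0.5556
  1/5 = 0.2
Decimals in increasing order: 0.2 < 0.5 < 0.5556 < 0.6 < 1.75
Writing each back as its fraction gives the sorted order.
Final answer: 1/5, 1/2, 5/9, 3/5, 7/4


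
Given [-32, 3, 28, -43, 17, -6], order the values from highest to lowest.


Original list: [-32, 3, 28, -43, 17, -6]
Repeatedly take the largest remaining element:
  Remaining [-32, 3, 28, -43, 17, -6] -> largest is 28
  Remaining [-32, 3, -43, 17, -6] -> largest is 17
  Remaining [-32, 3, -43, -6] -> largest is 3
  Remaining [-32, -43, -6] -> largest is -6
  Remaining [-32, -43] -> largest is -32
  Remaining [-43] -> largest is -43
Collecting the picks in order gives the descending list.
Final answer: [28, 17, 3, -6, -32, -43]


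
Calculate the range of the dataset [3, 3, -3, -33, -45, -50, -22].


Maximum value: 3
Minimum value: -50
Range = 3 - (-50) = 53
Final answer: 53


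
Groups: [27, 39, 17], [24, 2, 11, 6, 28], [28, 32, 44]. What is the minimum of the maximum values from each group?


Find max of each group:
  Group 1: [27, 39, 17] -> max = 39
  Group 2: [24, 2, 11, 6, 28] -> max = 28
  Group 3: [28, 32, 44] -> max = 44
Maxes: [39, 28, 44]
Minimum of maxes = 28
Final answer: 28


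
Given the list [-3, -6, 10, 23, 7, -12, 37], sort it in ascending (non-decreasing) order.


Original list: [-3, -6, 10, 23, 7, -12, 37]
Repeatedly take the smallest remaining element:
  Remaining [-3, -6, 10, 23, 7, -12, 37] -> smallest is -12
  Remaining [-3, -6, 10, 23, 7, 37] -> smallest is -6
  Remaining [-3, 10, 23, 7, 37] -> smallest is -3
  Remaining [10, 23, 7, 37] -> smallest is 7
  Remaining [10, 23, 37] -> smallest is 10
  Remaining [23, 37] -> smallest is 23
  Remaining [37] -> smallest is 37
Collecting the picks in order gives the sorted list.
Final answer: [-12, -6, -3, 7, 10, 23, 37]


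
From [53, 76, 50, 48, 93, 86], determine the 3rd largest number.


Sort descending: [93, 86, 76, 53, 50, 48]
The 3rd element (1-indexed) is at index 2.
Value = 76
Final answer: 76


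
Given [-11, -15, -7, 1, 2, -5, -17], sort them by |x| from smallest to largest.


Compute absolute values:
  |-11| = 11
  |-15| = 15
  |-7| = 7
  |1| = 1
  |2| = 2
  |-5| = 5
  |-17| = 17
Absolute values in increasing order: 1 < 2 < 5 < 7 < 11 < 15 < 17
Listing the original numbers in that order gives the answer.
Final answer: [1, 2, -5, -7, -11, -15, -17]


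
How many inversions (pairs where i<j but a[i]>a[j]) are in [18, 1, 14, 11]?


For each element, count the later elements that are smaller than it:
  18 (index 0): smaller elements after it = [1, 14, 11] -> 3
  1 (index 1): smaller elements after it = [] -> 0
  14 (index 2): smaller elements after it = [11] -> 1
Total inversions = 3 + 0 + 1 = 4
Final answer: 4


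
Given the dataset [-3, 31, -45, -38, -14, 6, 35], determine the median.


First, sort the list: [-45, -38, -14, -3, 6, 31, 35]
The list has 7 elements (odd count).
The middle index is 3 (0-based), and the element there is -3.
Final answer: -3


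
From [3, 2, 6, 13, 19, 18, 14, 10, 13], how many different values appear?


List all unique values:
Distinct values: [2, 3, 6, 10, 13, 14, 18, 19]
Count = 8
Final answer: 8


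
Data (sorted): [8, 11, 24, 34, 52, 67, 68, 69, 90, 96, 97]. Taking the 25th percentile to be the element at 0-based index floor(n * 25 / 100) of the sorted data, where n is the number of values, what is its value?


The dataset has n = 11 elements.
Index = floor(11 * 25 / 100) = floor(275 / 100) = floor(2.75) = 2
Counting from index 0 in the sorted data, the element at index 2 is 24.
Final answer: 24


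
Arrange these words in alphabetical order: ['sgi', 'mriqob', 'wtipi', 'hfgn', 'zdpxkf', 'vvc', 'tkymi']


Compare strings character by character (the first differing letter decides):
  'hfgn' < 'mriqob' since 'h' < 'm' at position 1
  'mriqob' < 'sgi' since 'm' < 's' at position 1
  'sgi' < 'tkymi' since 's' < 't' at position 1
  'tkymi' < 'vvc' since 't' < 'v' at position 1
  'vvc' < 'wtipi' since 'v' < 'w' at position 1
  'wtipi' < 'zdpxkf' since 'w' < 'z' at position 1
Chaining these comparisons gives the alphabetical order.
Final answer: ['hfgn', 'mriqob', 'sgi', 'tkymi', 'vvc', 'wtipi', 'zdpxkf']


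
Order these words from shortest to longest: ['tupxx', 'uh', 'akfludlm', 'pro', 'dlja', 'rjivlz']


Compute lengths:
  'tupxx' has length 5
  'uh' has length 2
  'akfludlm' has length 8
  'pro' has length 3
  'dlja' has length 4
  'rjivlz' has length 6
Lengths in increasing order: 2 < 3 < 4 < 5 < 6 < 8
Listing the words in that order gives the answer.
Final answer: ['uh', 'pro', 'dlja', 'tupxx', 'rjivlz', 'akfludlm']


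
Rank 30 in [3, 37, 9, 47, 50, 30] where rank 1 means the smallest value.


Sort ascending: [3, 9, 30, 37, 47, 50]
Find 30 in the sorted list.
30 is at position 3 (1-indexed).
Final answer: 3


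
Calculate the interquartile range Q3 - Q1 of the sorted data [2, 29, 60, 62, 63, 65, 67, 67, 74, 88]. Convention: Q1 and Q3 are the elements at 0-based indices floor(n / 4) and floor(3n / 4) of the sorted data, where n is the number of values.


The data has n = 10 elements.
Q1 index = floor(10 / 4) = floor(2.5) = 2; Q3 index = floor(3 * 10 / 4) = floor(7.5) = 7
Q1 = element at index 2 = 60
Q3 = element at index 7 = 67
IQR = 67 - 60 = 7
Final answer: 7


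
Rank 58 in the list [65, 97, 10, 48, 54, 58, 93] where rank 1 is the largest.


Sort descending: [97, 93, 65, 58, 54, 48, 10]
Find 58 in the sorted list.
58 is at position 4.
Final answer: 4


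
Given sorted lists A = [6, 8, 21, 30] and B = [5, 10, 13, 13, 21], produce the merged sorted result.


List A: [6, 8, 21, 30]
List B: [5, 10, 13, 13, 21]
Repeatedly compare the front elements and take the smaller:
  6 vs 5 -> take 5
  6 vs 10 -> take 6
  8 vs 10 -> take 8
  21 vs 10 -> take 10
  21 vs 13 -> take 13
  21 vs 13 -> take 13
  21 vs 21 -> take 21
  30 vs 21 -> take 21
  B is exhausted; append the rest of A: [30]
Final answer: [5, 6, 8, 10, 13, 13, 21, 21, 30]


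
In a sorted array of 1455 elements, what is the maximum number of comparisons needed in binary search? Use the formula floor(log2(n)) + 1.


Binary search halves the search space each step.
Maximum comparisons = floor(log2(1455)) + 1
log2(1455) = 10.5068
floor(log2(1455)) = 10, so 10 + 1 = 11
Final answer: 11


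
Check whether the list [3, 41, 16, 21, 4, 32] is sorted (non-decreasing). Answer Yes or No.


Check consecutive pairs:
  3 <= 41? True
  41 <= 16? False
  16 <= 21? True
  21 <= 4? False
  4 <= 32? True
2 consecutive pair(s) are out of order, so the list is not sorted.
Final answer: No


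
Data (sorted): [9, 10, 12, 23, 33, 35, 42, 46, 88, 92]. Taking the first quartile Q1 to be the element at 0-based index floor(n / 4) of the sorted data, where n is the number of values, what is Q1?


The list has n = 10 elements.
Q1 index = floor(10 / 4) = floor(2.5) = 2
Counting from index 0 in the sorted data, the element at index 2 is 12.
Final answer: 12


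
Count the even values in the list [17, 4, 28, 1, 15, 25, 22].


Check each element:
  17 is odd
  4 is even
  28 is even
  1 is odd
  15 is odd
  25 is odd
  22 is even
Evens: [4, 28, 22]
Count of evens = 3
Final answer: 3


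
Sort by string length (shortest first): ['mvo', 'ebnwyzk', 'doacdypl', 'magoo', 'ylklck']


Compute lengths:
  'mvo' has length 3
  'ebnwyzk' has length 7
  'doacdypl' has length 8
  'magoo' has length 5
  'ylklck' has length 6
Lengths in increasing order: 3 < 5 < 6 < 7 < 8
Listing the words in that order gives the answer.
Final answer: ['mvo', 'magoo', 'ylklck', 'ebnwyzk', 'doacdypl']


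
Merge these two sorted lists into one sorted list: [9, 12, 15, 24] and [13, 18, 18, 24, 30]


List A: [9, 12, 15, 24]
List B: [13, 18, 18, 24, 30]
Repeatedly compare the front elements and take the smaller:
  9 vs 13 -> take 9
  12 vs 13 -> take 12
  15 vs 13 -> take 13
  15 vs 18 -> take 15
  24 vs 18 -> take 18
  24 vs 18 -> take 18
  24 vs 24 -> take 24
  A is exhausted; append the rest of B: [24, 30]
Final answer: [9, 12, 13, 15, 18, 18, 24, 24, 30]


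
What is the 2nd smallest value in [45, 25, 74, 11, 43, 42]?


Sort ascending: [11, 25, 42, 43, 45, 74]
The 2nd element (1-indexed) is at index 1.
Value = 25
Final answer: 25


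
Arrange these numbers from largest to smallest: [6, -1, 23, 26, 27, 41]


Original list: [6, -1, 23, 26, 27, 41]
Repeatedly take the largest remaining element:
  Remaining [6, -1, 23, 26, 27, 41] -> largest is 41
  Remaining [6, -1, 23, 26, 27] -> largest is 27
  Remaining [6, -1, 23, 26] -> largest is 26
  Remaining [6, -1, 23] -> largest is 23
  Remaining [6, -1] -> largest is 6
  Remaining [-1] -> largest is -1
Collecting the picks in order gives the descending list.
Final answer: [41, 27, 26, 23, 6, -1]


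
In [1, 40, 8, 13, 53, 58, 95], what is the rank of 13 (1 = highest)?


Sort descending: [95, 58, 53, 40, 13, 8, 1]
Find 13 in the sorted list.
13 is at position 5.
Final answer: 5


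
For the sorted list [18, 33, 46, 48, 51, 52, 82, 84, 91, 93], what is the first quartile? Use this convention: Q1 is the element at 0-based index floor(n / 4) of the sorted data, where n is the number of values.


The list has n = 10 elements.
Q1 index = floor(10 / 4) = floor(2.5) = 2
Counting from index 0 in the sorted data, the element at index 2 is 46.
Final answer: 46


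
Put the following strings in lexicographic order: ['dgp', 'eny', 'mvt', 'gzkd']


Compare strings character by character (the first differing letter decides):
  'dgp' < 'eny' since 'd' < 'e' at position 1
  'eny' < 'gzkd' since 'e' < 'g' at position 1
  'gzkd' < 'mvt' since 'g' < 'm' at position 1
Chaining these comparisons gives the alphabetical order.
Final answer: ['dgp', 'eny', 'gzkd', 'mvt']


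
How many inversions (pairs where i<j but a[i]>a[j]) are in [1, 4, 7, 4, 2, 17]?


For each element, count the later elements that are smaller than it:
  1 (index 0): smaller elements after it = [] -> 0
  4 (index 1): smaller elements after it = [2] -> 1
  7 (index 2): smaller elements after it = [4, 2] -> 2
  4 (index 3): smaller elements after it = [2] -> 1
  2 (index 4): smaller elements after it = [] -> 0
Total inversions = 0 + 1 + 2 + 1 + 0 = 4
Final answer: 4


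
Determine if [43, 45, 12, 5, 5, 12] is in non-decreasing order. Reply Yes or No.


Check consecutive pairs:
  43 <= 45? True
  45 <= 12? False
  12 <= 5? False
  5 <= 5? True
  5 <= 12? True
2 consecutive pair(s) are out of order, so the list is not sorted.
Final answer: No


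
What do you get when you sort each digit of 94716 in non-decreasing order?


The number 94716 has digits: 9, 4, 7, 1, 6
Sorted: 1, 4, 6, 7, 9
Joining the sorted digits gives the result.
Final answer: 14679


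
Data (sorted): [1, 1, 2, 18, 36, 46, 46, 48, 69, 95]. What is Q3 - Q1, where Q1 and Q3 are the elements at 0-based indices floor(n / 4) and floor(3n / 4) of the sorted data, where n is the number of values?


The data has n = 10 elements.
Q1 index = floor(10 / 4) = floor(2.5) = 2; Q3 index = floor(3 * 10 / 4) = floor(7.5) = 7
Q1 = element at index 2 = 2
Q3 = element at index 7 = 48
IQR = 48 - 2 = 46
Final answer: 46


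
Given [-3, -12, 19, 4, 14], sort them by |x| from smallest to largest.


Compute absolute values:
  |-3| = 3
  |-12| = 12
  |19| = 19
  |4| = 4
  |14| = 14
Absolute values in increasing order: 3 < 4 < 12 < 14 < 19
Listing the original numbers in that order gives the answer.
Final answer: [-3, 4, -12, 14, 19]


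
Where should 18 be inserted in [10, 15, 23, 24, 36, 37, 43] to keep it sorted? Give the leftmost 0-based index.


List is sorted: [10, 15, 23, 24, 36, 37, 43]
We need the leftmost position where 18 can be inserted, i.e. the first index whose element is >= 18 (or the end of the list if none is).
Binary search with low=0, high=7 (0-based indices):
  low=0, high=7, mid=3: a[3]=24 >= 18, so high = 3
  low=0, high=3, mid=1: a[1]=15 < 18, so low = 2
  low=2, high=3, mid=2: a[2]=23 >= 18, so high = 2
Now low = high = 2, so the insertion index is 2.
Final answer: 2


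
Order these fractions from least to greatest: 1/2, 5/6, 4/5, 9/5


Convert to decimal for comparison:
  1/2 = 0.5
  5/6 = 0.8333
  4/5 = 0.8
  9/5 = 1.8
Decimals in increasing order: 0.5 < 0.8 < 0.8333 < 1.8
Writing each back as its fraction gives the sorted order.
Final answer: 1/2, 4/5, 5/6, 9/5


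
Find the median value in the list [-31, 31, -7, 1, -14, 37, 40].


First, sort the list: [-31, -14, -7, 1, 31, 37, 40]
The list has 7 elements (odd count).
The middle index is 3 (0-based), and the element there is 1.
Final answer: 1


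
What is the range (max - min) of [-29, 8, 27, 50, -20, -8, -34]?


Maximum value: 50
Minimum value: -34
Range = 50 - (-34) = 84
Final answer: 84


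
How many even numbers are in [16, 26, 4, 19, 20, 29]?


Check each element:
  16 is even
  26 is even
  4 is even
  19 is odd
  20 is even
  29 is odd
Evens: [16, 26, 4, 20]
Count of evens = 4
Final answer: 4


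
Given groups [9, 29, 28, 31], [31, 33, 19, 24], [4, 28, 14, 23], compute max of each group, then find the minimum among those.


Find max of each group:
  Group 1: [9, 29, 28, 31] -> max = 31
  Group 2: [31, 33, 19, 24] -> max = 33
  Group 3: [4, 28, 14, 23] -> max = 28
Maxes: [31, 33, 28]
Minimum of maxes = 28
Final answer: 28


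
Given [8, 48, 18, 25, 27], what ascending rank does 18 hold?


Sort ascending: [8, 18, 25, 27, 48]
Find 18 in the sorted list.
18 is at position 2 (1-indexed).
Final answer: 2


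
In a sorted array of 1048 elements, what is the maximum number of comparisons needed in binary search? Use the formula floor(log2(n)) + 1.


Binary search halves the search space each step.
Maximum comparisons = floor(log2(1048)) + 1
log2(1048) = 10.0334
floor(log2(1048)) = 10, so 10 + 1 = 11
Final answer: 11


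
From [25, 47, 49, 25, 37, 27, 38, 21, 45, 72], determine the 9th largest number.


Sort descending: [72, 49, 47, 45, 38, 37, 27, 25, 25, 21]
The 9th element (1-indexed) is at index 8.
Value = 25
Final answer: 25


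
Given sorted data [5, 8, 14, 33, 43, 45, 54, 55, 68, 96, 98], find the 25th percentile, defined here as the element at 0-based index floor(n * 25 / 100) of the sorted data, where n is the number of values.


The dataset has n = 11 elements.
Index = floor(11 * 25 / 100) = floor(275 / 100) = floor(2.75) = 2
Counting from index 0 in the sorted data, the element at index 2 is 14.
Final answer: 14


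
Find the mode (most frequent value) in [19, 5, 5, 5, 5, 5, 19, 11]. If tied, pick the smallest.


Count the frequency of each value:
  5 appears 5 time(s)
  11 appears 1 time(s)
  19 appears 2 time(s)
Maximum frequency is 5.
Only 5 reaches that frequency, so it is the mode.
Final answer: 5
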